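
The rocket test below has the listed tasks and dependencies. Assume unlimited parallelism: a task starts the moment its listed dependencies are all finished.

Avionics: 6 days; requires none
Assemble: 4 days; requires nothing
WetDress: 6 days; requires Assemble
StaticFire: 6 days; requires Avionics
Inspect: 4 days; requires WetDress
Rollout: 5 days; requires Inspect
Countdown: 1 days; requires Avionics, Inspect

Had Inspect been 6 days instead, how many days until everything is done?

21

Actual critical path: Assemble→WetDress→Inspect→Rollout = 4+6+4+5 = 19 ⇒ 19 days.
Inspect is on the critical path; changing it to 6 makes that path 21 days.
That remains the longest chain; total 21 days.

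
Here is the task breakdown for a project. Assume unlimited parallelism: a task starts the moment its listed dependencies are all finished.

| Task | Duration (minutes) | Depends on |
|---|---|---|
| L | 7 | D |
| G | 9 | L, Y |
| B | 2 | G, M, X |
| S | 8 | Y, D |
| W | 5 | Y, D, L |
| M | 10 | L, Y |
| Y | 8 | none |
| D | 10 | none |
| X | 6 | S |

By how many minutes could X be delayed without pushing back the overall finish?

3

D→L→M→B = 10+7+10+2 = 29 sets the makespan at 29 minutes.
Longest path through X: 26 minutes (earliest finish 24, latest finish 27).
Float = 29 − 26 = 3.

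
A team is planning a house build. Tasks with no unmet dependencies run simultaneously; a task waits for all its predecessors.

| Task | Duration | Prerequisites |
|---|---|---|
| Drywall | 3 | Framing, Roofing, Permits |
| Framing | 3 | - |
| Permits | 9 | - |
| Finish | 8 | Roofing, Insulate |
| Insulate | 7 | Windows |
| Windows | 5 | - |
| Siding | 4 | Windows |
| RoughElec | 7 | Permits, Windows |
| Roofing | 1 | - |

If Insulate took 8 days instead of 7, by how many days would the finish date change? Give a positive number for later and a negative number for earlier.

The binding path is Windows→Insulate→Finish = 5+7+8 = 20; finish at 20 days.
Insulate lies on that path, so at 8 days the path becomes 21 days.
No other chain overtakes it, so the finish is 21 days.
Change in finish: 21 − 20 = +1 days.

1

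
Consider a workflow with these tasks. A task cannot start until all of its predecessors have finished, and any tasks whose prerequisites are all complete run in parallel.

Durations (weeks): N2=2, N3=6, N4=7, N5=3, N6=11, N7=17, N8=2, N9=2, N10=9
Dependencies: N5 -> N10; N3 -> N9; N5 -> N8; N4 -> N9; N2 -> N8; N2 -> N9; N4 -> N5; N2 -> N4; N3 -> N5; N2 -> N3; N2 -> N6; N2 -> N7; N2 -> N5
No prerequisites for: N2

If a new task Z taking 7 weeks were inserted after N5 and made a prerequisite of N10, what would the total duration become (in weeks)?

Originally the plan takes 21 weeks.
With Z inserted, N10 now waits for max(N5, Z).
New critical path: N2→N4→N5→Z→N10 = 2+7+3+7+9 = 28 ⇒ 28 weeks.

28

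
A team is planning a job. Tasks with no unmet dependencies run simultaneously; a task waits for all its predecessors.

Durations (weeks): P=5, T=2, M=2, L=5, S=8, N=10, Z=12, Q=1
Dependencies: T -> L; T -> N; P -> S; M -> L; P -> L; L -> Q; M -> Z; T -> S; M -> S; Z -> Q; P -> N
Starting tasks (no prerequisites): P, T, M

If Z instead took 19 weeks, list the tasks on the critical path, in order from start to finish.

As given, the longest chain is M→Z→Q = 2+12+1 = 15, so the finish is 15 weeks.
Z is on the critical path; changing it to 19 makes that path 22 weeks.
The critical path is still M→Z→Q; finish is now 22 weeks.

M, Z, Q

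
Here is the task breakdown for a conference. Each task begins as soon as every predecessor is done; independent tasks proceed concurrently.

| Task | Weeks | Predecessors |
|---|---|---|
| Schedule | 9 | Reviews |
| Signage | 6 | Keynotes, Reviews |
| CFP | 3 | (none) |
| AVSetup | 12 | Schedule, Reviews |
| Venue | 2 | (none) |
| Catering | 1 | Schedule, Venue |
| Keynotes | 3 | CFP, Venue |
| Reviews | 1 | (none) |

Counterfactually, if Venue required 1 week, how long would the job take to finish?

22

Baseline: Reviews→Schedule→AVSetup = 1+9+12 = 22 → 22 weeks.
Venue is off the critical path — its longest chain is 11 weeks, giving 11 of slack.
That remains the longest chain; total 22 weeks.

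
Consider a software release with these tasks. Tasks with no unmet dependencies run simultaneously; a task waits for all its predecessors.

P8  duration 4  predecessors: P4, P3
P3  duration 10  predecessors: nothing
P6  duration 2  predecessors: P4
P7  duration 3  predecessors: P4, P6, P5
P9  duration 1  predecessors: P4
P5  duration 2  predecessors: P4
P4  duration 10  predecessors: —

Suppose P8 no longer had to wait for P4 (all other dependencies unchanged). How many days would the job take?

15

With the dependency in place, P4→P5→P7 = 10+2+3 = 15 sets the finish at 15 days.
Dropping P4→P8 doesn't change P8's earliest start (10); another predecessor still binds.
New critical path: P4→P5→P7 = 10+2+3 = 15 ⇒ 15 days.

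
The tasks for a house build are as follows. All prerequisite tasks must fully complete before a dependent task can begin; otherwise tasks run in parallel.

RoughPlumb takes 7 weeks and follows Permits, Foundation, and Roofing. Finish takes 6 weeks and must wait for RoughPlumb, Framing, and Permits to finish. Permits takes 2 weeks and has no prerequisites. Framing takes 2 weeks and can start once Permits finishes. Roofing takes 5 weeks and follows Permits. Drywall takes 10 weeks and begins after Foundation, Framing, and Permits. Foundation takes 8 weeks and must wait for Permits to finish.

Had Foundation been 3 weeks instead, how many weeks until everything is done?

20

The binding path is Permits→Foundation→RoughPlumb→Finish = 2+8+7+6 = 23; finish at 23 weeks.
Foundation lies on that path, so at 3 weeks the path becomes 18 weeks.
Now Permits→Roofing→RoughPlumb→Finish = 2+5+7+6 = 20 is longest, so the finish becomes 20 weeks.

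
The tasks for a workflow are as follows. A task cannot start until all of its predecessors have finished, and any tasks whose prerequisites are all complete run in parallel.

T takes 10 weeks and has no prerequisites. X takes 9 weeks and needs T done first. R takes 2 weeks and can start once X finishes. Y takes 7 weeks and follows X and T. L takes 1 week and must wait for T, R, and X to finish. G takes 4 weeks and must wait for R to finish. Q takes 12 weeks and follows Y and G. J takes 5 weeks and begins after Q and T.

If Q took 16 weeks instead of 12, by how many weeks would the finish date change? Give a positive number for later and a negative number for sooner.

As given, the longest chain is T→X→Y→Q→J = 10+9+7+12+5 = 43, so the finish is 43 weeks.
Q lies on that path, so at 16 weeks the path becomes 47 weeks.
The critical path is still T→X→Y→Q→J; finish is now 47 weeks.
Change in finish: 47 − 43 = +4 weeks.

4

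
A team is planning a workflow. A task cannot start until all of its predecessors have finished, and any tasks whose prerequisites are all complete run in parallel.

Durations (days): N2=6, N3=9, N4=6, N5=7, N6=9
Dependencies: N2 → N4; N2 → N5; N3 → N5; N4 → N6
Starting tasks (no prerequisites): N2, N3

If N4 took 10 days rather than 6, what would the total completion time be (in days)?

Critical path before the change: N2→N4→N6 = 6+6+9 = 21 giving 21 days.
Since N4 is critical, the +4 change carries straight to that chain (now 25 days).
The critical path is still N2→N4→N6; finish is now 25 days.

25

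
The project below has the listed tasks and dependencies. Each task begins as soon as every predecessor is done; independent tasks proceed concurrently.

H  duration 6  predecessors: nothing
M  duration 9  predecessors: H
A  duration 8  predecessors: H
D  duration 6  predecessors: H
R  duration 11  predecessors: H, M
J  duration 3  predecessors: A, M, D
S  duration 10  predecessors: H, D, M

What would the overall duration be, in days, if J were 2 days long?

The binding path is H→M→R = 6+9+11 = 26; finish at 26 days.
J is off the critical path — its longest chain is 18 days, giving 8 of slack.
That remains the longest chain; total 26 days.

26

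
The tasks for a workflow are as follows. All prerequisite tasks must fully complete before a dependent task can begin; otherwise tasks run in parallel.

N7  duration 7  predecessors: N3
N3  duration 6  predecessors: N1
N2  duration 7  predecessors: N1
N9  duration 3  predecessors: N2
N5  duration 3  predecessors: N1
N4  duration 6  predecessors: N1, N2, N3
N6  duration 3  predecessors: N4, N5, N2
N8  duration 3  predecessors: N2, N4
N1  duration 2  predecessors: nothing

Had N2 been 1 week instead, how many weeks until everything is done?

The binding path is N1→N2→N4→N6 = 2+7+6+3 = 18; finish at 18 weeks.
N2 lies on that path, so at 1 week the path becomes 12 weeks.
Now N1→N3→N4→N6 = 2+6+6+3 = 17 is longest, so the finish becomes 17 weeks.

17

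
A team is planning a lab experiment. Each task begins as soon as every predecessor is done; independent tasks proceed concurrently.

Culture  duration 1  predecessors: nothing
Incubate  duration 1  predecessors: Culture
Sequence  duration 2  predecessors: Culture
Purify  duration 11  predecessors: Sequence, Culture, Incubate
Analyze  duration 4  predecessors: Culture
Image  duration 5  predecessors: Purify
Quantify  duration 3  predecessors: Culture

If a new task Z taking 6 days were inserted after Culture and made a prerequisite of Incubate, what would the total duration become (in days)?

24

Originally the plan takes 19 days.
With Z inserted, Incubate now waits for max(Culture, Z).
New critical path: Culture→Z→Incubate→Purify→Image = 1+6+1+11+5 = 24 ⇒ 24 days.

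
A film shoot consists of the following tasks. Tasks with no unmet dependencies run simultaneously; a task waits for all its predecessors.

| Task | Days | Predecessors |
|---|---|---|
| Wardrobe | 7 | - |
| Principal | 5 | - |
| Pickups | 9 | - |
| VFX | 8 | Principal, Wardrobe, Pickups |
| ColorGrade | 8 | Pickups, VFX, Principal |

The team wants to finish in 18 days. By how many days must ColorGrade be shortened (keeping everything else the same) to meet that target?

7

Current finish: 25 days; target: 18.
ColorGrade is on every critical path, so each day cut from ColorGrade cuts the finish by one (this holds down to a finish of 18).
Need 25 − 18 = 7 days off ColorGrade → ColorGrade becomes 1 day, finish becomes 18.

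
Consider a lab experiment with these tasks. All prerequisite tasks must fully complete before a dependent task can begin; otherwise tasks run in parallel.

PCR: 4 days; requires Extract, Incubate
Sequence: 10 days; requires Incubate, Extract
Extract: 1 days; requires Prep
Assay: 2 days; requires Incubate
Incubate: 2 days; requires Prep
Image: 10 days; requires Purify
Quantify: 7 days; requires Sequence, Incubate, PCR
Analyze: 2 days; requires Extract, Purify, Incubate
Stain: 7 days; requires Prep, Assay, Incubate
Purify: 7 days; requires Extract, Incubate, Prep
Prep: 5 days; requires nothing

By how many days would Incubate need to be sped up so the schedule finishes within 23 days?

1

Current finish: 24 days; target: 23.
Incubate is on every critical path, so each day cut from Incubate cuts the finish by one (this holds down to a finish of 23).
Need 24 − 23 = 1 day off Incubate → Incubate becomes 1 day, finish becomes 23.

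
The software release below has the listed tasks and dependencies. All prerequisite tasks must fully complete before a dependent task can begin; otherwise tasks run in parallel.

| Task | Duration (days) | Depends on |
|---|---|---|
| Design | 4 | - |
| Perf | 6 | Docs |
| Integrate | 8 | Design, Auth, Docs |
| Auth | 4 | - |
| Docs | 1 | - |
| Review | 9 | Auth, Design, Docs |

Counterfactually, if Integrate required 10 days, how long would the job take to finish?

14

Critical path before the change: Design→Review = 4+9 = 13 giving 13 days.
Integrate has 1 day of float (longest path through it is 12).
The binding chain switches to Design→Integrate = 4+10 = 14; finish 14 days.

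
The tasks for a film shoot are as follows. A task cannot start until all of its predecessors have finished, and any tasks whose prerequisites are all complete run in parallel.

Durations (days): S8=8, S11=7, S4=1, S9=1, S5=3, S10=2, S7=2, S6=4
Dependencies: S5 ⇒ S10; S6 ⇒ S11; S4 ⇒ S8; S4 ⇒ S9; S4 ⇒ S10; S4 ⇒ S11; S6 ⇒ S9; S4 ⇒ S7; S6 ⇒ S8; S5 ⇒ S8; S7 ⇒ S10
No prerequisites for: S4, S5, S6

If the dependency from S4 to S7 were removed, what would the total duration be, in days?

Before: longest chain S6→S8 = 4+8 = 12, finish 12.
Without S4→S7, S7's earliest start moves from 1 to 0.
After: S6→S8 = 4+8 = 12 → 12 days.

12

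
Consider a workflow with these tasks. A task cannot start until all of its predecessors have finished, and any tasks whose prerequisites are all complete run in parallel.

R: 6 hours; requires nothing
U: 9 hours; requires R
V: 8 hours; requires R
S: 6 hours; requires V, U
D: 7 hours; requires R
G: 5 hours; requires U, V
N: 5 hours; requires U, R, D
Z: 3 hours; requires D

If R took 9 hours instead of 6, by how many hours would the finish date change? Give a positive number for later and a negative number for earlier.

Actual critical path: R→U→S = 6+9+6 = 21 ⇒ 21 hours.
R lies on that path, so at 9 hours the path becomes 24 hours.
That remains the longest chain; total 24 hours.
Change in finish: 24 − 21 = +3 hours.

3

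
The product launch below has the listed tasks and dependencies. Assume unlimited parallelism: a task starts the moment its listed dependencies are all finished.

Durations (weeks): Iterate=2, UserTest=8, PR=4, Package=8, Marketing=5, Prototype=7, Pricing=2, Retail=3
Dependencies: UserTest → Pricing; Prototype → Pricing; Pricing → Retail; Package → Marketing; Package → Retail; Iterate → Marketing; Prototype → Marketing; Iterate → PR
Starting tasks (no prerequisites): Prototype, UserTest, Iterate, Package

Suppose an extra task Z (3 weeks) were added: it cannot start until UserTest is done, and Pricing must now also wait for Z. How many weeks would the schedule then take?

Originally the schedule takes 13 weeks.
With Z inserted, Pricing now waits for max(UserTest, Prototype, Z).
New critical path: UserTest→Z→Pricing→Retail = 8+3+2+3 = 16 ⇒ 16 weeks.

16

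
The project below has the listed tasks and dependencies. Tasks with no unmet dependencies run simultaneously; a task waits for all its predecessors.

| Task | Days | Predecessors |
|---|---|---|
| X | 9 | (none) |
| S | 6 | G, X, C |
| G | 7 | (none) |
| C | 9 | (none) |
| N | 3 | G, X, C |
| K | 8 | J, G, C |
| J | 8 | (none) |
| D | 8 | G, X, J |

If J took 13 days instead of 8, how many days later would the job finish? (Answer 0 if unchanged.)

4

Baseline: X→D = 9+8 = 17 → 17 days.
J is off the critical path — its longest chain is 16 days, giving 1 of slack.
The binding chain switches to J→D = 13+8 = 21; finish 21 days.
Change in finish: 21 − 17 = +4 days.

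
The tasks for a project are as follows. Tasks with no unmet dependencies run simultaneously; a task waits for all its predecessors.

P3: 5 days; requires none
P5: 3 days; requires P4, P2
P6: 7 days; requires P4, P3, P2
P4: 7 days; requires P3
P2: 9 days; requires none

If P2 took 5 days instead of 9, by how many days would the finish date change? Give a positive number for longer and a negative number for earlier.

0

Critical path before the change: P3→P4→P6 = 5+7+7 = 19 giving 19 days.
The longest path through P2 is only 16 days, so P2 has float 3.
The critical path is still P3→P4→P6; finish is now 19 days.
Change in finish: 19 − 19 = +0 days.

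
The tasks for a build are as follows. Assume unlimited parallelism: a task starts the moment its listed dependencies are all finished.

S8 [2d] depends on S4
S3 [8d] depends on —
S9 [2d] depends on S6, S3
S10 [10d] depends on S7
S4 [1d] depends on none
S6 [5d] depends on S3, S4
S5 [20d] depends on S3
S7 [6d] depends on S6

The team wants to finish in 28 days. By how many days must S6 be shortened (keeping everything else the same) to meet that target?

Current finish: 29 days; target: 28.
S6 is on every critical path, so each day cut from S6 cuts the finish by one (this holds down to a finish of 28).
Need 29 − 28 = 1 day off S6 → S6 becomes 4 days, finish becomes 28.

1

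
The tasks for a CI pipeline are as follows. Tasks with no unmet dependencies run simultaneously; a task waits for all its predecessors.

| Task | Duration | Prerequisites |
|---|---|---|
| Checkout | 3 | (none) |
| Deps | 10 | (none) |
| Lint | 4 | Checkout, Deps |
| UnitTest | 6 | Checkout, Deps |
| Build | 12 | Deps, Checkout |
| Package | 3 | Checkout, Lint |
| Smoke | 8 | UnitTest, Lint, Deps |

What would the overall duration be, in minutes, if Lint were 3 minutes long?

24

Baseline: Deps→UnitTest→Smoke = 10+6+8 = 24 → 24 minutes.
Lint is off the critical path — its longest chain is 22 minutes, giving 2 of slack.
No other chain overtakes it, so the finish is 24 minutes.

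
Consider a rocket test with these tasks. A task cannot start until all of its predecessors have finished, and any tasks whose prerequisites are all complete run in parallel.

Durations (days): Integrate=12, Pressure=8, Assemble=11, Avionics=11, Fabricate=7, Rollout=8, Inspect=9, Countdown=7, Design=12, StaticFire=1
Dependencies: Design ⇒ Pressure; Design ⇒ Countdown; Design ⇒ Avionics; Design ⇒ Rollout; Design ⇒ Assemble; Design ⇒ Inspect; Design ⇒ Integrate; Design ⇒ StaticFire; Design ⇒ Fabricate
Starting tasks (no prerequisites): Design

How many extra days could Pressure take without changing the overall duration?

4

The longest chain is Design→Integrate = 12+12 = 24; overall finish 24 days.
The longest chain containing Pressure totals 20 days.
Float = 24 − 20 = 4.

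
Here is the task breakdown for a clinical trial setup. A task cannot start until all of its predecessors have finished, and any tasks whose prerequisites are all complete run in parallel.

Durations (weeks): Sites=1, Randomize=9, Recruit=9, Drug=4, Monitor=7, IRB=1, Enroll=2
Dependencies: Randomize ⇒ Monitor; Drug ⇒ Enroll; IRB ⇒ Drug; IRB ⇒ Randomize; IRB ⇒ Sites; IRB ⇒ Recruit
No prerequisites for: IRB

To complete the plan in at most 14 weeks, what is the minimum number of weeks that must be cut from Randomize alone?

3

Current finish: 17 weeks; target: 14.
Randomize is on every critical path, so each week cut from Randomize cuts the finish by one (this holds down to a finish of 10).
Need 17 − 14 = 3 weeks off Randomize → Randomize becomes 6 weeks, finish becomes 14.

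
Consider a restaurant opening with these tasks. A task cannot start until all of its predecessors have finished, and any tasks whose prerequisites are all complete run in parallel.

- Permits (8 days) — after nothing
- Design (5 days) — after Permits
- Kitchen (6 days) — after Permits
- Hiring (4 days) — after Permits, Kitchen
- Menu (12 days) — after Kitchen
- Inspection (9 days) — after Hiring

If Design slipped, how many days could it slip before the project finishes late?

Permits→Kitchen→Hiring→Inspection = 8+6+4+9 = 27 sets the makespan at 27 days.
Longest path through Design: 13 days (earliest finish 13, latest finish 27).
Slack of Design = 22 − 8 = 14 days.

14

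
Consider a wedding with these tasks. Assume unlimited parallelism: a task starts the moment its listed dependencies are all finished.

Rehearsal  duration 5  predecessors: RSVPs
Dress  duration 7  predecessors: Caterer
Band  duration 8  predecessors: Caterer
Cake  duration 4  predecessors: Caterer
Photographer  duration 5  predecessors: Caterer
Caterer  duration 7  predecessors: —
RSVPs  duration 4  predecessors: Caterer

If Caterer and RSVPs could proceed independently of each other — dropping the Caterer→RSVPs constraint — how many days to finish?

Before: longest chain Caterer→RSVPs→Rehearsal = 7+4+5 = 16, finish 16.
Without Caterer→RSVPs, RSVPs's earliest start moves from 7 to 0.
After: Caterer→Band = 7+8 = 15 → 15 days.

15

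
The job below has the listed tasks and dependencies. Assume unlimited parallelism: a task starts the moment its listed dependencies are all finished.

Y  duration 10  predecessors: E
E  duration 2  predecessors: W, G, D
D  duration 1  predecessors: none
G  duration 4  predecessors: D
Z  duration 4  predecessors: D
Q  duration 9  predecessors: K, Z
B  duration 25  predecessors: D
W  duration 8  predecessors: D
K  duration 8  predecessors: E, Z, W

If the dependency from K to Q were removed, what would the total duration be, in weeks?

26

Original critical path: D→W→E→K→Q = 1+8+2+8+9 = 28 ⇒ 28 weeks.
Without K→Q, Q's earliest start moves from 19 to 5.
After: D→B = 1+25 = 26 → 26 weeks.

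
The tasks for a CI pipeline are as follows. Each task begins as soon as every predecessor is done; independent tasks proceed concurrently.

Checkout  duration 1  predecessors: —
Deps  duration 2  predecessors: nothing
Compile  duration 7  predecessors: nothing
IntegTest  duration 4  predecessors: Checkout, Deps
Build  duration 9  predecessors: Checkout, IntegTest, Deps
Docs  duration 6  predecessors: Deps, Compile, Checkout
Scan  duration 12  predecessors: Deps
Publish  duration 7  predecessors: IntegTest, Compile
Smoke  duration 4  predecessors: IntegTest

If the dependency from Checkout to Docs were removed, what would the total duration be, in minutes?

15

With the dependency in place, Deps→IntegTest→Build = 2+4+9 = 15 sets the finish at 15 minutes.
Dropping Checkout→Docs doesn't change Docs's earliest start (7); another predecessor still binds.
New critical path: Deps→IntegTest→Build = 2+4+9 = 15 ⇒ 15 minutes.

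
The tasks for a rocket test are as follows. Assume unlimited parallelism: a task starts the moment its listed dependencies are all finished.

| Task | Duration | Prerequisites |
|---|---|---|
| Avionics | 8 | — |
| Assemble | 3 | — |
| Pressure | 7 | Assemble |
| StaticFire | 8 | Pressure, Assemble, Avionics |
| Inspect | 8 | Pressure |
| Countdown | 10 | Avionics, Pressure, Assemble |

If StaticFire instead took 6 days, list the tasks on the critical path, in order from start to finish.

Assemble, Pressure, Countdown

Baseline: Assemble→Pressure→Countdown = 3+7+10 = 20 → 20 days.
StaticFire is off the critical path — its longest chain is 18 days, giving 2 of slack.
The critical path is still Assemble→Pressure→Countdown; finish is now 20 days.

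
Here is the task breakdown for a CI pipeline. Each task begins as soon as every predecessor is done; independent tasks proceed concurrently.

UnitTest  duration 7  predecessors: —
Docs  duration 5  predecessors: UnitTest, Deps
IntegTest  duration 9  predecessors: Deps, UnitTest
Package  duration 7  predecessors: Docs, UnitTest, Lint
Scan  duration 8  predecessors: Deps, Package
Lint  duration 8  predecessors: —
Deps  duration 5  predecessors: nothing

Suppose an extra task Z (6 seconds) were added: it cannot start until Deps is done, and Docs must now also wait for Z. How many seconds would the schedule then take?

Originally the schedule takes 27 seconds.
With Z inserted, Docs now waits for max(UnitTest, Deps, Z).
New critical path: Deps→Z→Docs→Package→Scan = 5+6+5+7+8 = 31 ⇒ 31 seconds.

31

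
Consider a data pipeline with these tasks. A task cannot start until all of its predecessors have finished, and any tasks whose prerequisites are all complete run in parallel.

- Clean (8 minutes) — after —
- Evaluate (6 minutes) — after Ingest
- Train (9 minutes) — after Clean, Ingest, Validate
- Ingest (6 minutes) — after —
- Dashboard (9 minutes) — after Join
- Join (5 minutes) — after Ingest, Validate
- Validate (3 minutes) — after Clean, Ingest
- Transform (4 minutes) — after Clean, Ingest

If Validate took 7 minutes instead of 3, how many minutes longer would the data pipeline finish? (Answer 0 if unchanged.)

4

Actual critical path: Clean→Validate→Join→Dashboard = 8+3+5+9 = 25 ⇒ 25 minutes.
Since Validate is critical, the +4 change carries straight to that chain (now 29 minutes).
That remains the longest chain; total 29 minutes.
Change in finish: 29 − 25 = +4 minutes.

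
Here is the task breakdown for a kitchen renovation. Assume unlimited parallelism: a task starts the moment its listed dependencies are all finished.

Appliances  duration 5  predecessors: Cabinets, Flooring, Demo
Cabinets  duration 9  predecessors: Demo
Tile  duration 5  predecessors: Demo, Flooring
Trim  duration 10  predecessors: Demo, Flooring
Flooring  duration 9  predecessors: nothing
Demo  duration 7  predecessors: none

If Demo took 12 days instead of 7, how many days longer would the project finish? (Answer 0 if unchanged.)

As given, the longest chain is Demo→Cabinets→Appliances = 7+9+5 = 21, so the finish is 21 days.
Demo is on the critical path; changing it to 12 makes that path 26 days.
No other chain overtakes it, so the finish is 26 days.
Change in finish: 26 − 21 = +5 days.

5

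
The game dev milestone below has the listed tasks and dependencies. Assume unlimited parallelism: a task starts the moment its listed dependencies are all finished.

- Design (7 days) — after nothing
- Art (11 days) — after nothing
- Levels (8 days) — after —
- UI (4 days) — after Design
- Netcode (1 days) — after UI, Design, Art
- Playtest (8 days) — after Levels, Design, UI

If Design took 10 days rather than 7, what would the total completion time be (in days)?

As given, the longest chain is Design→UI→Playtest = 7+4+8 = 19, so the finish is 19 days.
Design is on the critical path; changing it to 10 makes that path 22 days.
That remains the longest chain; total 22 days.

22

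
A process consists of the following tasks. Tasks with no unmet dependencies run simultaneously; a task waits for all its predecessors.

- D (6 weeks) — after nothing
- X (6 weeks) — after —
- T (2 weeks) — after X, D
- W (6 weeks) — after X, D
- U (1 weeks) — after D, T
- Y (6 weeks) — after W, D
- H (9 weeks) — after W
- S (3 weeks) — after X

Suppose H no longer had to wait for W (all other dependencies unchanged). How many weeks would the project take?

Before: longest chain D→W→H = 6+6+9 = 21, finish 21.
Without W→H, H's earliest start moves from 12 to 0.
New critical path: D→W→Y = 6+6+6 = 18 ⇒ 18 weeks.

18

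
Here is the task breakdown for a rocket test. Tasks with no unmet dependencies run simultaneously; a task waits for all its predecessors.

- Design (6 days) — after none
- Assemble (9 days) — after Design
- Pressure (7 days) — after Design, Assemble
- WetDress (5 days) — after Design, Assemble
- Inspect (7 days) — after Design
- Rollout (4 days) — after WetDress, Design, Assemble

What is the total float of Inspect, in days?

Design→Assemble→WetDress→Rollout = 6+9+5+4 = 24 sets the makespan at 24 days.
The longest chain containing Inspect totals 13 days.
Float = 24 − 13 = 11.

11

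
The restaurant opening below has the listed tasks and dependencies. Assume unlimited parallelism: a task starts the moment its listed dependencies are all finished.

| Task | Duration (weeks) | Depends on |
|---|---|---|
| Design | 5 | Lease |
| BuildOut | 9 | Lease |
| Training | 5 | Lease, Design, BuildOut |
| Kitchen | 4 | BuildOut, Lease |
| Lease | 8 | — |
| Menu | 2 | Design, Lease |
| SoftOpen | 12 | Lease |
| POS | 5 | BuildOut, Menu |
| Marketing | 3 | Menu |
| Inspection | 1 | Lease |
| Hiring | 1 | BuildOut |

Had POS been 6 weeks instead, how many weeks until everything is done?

23

Actual critical path: Lease→BuildOut→POS = 8+9+5 = 22 ⇒ 22 weeks.
POS lies on that path, so at 6 weeks the path becomes 23 weeks.
No other chain overtakes it, so the finish is 23 weeks.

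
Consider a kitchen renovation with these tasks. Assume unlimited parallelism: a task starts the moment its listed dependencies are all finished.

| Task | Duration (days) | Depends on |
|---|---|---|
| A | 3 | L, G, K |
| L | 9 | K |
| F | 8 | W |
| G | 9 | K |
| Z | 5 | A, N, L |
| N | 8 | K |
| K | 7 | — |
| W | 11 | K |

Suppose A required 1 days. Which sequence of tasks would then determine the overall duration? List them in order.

The binding path is K→W→F = 7+11+8 = 26; finish at 26 days.
The longest path through A is only 24 days, so A has float 2.
No other chain overtakes it, so the finish is 26 days.

K, W, F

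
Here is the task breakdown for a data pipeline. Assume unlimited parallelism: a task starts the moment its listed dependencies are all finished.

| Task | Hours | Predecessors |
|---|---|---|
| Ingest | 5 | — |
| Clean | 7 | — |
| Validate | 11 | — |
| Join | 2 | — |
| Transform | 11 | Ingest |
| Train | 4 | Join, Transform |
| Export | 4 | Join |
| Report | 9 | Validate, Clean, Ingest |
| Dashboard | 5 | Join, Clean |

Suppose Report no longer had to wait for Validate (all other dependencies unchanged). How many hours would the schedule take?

20

Before: longest chain Ingest→Transform→Train = 5+11+4 = 20, finish 20.
Without Validate→Report, Report's earliest start moves from 11 to 7.
After: Ingest→Transform→Train = 5+11+4 = 20 → 20 hours.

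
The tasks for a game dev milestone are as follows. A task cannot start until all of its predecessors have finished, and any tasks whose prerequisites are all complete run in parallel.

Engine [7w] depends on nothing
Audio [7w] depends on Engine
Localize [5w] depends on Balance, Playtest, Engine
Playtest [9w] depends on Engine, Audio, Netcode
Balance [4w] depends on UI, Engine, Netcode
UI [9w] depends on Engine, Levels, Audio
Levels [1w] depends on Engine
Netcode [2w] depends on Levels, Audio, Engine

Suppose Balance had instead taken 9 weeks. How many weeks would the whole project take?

37

The binding path is Engine→Audio→UI→Balance→Localize = 7+7+9+4+5 = 32; finish at 32 weeks.
Balance lies on that path, so at 9 weeks the path becomes 37 weeks.
The critical path is still Engine→Audio→UI→Balance→Localize; finish is now 37 weeks.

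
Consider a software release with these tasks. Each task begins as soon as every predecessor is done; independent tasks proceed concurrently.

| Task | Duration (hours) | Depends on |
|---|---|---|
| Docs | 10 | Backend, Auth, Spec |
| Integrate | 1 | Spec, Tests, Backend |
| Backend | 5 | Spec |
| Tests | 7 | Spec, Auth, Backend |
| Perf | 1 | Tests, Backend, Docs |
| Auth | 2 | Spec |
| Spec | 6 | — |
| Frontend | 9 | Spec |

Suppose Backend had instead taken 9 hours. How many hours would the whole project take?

As given, the longest chain is Spec→Backend→Docs→Perf = 6+5+10+1 = 22, so the finish is 22 hours.
Backend is on the critical path; changing it to 9 makes that path 26 hours.
No other chain overtakes it, so the finish is 26 hours.

26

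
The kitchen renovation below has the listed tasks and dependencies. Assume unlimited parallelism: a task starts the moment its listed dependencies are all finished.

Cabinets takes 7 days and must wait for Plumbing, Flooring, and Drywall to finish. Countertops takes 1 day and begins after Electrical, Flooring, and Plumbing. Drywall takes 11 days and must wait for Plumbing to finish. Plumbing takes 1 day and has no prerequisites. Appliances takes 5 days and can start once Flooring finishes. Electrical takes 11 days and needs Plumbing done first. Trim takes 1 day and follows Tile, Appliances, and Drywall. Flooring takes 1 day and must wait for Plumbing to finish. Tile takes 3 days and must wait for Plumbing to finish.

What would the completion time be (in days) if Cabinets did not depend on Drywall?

With the dependency in place, Plumbing→Drywall→Cabinets = 1+11+7 = 19 sets the finish at 19 days.
Without Drywall→Cabinets, Cabinets's earliest start moves from 12 to 2.
The longest chain is now Plumbing→Electrical→Countertops = 1+11+1 = 13, so the kitchen renovation takes 13 days.

13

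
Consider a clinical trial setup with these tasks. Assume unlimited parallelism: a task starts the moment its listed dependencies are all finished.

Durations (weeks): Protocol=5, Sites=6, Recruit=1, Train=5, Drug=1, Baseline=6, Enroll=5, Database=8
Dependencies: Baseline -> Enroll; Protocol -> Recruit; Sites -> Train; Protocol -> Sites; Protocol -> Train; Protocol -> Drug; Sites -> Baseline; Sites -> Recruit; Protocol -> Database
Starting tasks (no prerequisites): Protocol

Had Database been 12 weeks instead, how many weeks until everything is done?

22

Critical path before the change: Protocol→Sites→Baseline→Enroll = 5+6+6+5 = 22 giving 22 weeks.
The longest path through Database is only 13 weeks, so Database has float 9.
The critical path is still Protocol→Sites→Baseline→Enroll; finish is now 22 weeks.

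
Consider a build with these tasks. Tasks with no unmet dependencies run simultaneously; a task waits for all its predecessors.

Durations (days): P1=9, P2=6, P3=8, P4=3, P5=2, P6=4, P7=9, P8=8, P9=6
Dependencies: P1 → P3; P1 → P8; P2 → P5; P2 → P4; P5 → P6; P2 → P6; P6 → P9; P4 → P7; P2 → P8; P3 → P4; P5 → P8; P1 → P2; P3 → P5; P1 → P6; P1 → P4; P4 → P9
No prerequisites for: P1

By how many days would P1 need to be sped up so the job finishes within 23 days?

Current finish: 29 days; target: 23.
P1 is on every critical path, so each day cut from P1 cuts the finish by one (this holds down to a finish of 21).
Need 29 − 23 = 6 days off P1 → P1 becomes 3 days, finish becomes 23.

6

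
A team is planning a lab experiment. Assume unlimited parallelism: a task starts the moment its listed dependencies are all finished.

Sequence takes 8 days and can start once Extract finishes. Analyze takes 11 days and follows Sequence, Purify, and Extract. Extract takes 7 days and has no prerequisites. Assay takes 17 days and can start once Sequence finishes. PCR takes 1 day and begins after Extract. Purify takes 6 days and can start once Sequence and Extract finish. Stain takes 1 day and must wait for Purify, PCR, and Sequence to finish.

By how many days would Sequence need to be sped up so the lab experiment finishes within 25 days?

7

Current finish: 32 days; target: 25.
Sequence is on every critical path, so each day cut from Sequence cuts the finish by one (this holds down to a finish of 25).
Need 32 − 25 = 7 days off Sequence → Sequence becomes 1 day, finish becomes 25.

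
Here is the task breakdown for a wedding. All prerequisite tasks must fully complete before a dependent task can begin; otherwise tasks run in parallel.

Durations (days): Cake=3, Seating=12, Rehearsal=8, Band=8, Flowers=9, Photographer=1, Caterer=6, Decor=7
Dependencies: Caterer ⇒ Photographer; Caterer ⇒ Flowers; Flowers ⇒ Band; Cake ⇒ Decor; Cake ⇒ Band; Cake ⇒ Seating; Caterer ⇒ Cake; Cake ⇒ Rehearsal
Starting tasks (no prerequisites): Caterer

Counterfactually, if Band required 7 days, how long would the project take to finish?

22

The binding path is Caterer→Flowers→Band = 6+9+8 = 23; finish at 23 days.
Band lies on that path, so at 7 days the path becomes 22 days.
No other chain overtakes it, so the finish is 22 days.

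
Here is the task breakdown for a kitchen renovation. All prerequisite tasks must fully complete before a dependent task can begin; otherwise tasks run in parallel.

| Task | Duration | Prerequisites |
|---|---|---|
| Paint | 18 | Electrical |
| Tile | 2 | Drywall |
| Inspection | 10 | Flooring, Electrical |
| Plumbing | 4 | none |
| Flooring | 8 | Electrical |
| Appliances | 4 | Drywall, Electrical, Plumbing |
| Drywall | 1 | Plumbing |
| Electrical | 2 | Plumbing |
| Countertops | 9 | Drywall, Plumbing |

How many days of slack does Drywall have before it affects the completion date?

The longest chain is Plumbing→Electrical→Flooring→Inspection = 4+2+8+10 = 24; overall finish 24 days.
The longest chain containing Drywall totals 14 days.
Float = 24 − 14 = 10.

10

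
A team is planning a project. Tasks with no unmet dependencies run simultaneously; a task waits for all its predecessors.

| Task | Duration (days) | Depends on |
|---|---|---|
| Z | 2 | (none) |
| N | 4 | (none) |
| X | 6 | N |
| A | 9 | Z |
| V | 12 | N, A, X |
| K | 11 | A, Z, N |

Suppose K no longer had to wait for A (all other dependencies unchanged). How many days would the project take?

With the dependency in place, Z→A→V = 2+9+12 = 23 sets the finish at 23 days.
Without A→K, K's earliest start moves from 11 to 4.
New critical path: Z→A→V = 2+9+12 = 23 ⇒ 23 days.

23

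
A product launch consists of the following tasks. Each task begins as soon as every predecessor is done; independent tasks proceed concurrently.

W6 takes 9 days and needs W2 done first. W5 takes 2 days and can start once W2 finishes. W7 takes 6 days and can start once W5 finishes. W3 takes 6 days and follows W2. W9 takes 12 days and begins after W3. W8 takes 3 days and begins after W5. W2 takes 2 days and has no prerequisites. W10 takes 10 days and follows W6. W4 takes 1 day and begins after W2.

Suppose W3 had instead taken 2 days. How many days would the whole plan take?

21

Critical path before the change: W2→W6→W10 = 2+9+10 = 21 giving 21 days.
W3 has 1 day of float (longest path through it is 20).
That remains the longest chain; total 21 days.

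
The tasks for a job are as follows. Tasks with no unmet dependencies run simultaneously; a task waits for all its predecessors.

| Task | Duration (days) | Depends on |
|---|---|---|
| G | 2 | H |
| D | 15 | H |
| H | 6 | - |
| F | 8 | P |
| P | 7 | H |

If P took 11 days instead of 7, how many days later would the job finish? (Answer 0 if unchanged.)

Baseline: H→P→F = 6+7+8 = 21 → 21 days.
P lies on that path, so at 11 days the path becomes 25 days.
No other chain overtakes it, so the finish is 25 days.
Change in finish: 25 − 21 = +4 days.

4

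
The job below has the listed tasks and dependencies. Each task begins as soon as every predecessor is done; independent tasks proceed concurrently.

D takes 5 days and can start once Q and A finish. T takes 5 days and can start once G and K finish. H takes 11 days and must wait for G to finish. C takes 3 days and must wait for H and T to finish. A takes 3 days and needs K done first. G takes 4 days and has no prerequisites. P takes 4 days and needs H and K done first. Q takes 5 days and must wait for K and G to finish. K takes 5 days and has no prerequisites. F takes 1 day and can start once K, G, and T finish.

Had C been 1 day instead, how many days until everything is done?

As given, the longest chain is G→H→P = 4+11+4 = 19, so the finish is 19 days.
C is off the critical path — its longest chain is 18 days, giving 1 of slack.
The critical path is still G→H→P; finish is now 19 days.

19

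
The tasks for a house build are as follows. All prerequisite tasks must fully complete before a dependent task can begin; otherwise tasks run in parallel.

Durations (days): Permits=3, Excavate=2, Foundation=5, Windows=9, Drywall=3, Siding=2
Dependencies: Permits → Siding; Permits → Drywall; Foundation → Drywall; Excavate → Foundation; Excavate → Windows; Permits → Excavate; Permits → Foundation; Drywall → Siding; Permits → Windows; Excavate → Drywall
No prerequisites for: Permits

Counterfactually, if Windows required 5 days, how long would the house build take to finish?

As given, the longest chain is Permits→Excavate→Foundation→Drywall→Siding = 3+2+5+3+2 = 15, so the finish is 15 days.
Windows has 1 day of float (longest path through it is 14).
That remains the longest chain; total 15 days.

15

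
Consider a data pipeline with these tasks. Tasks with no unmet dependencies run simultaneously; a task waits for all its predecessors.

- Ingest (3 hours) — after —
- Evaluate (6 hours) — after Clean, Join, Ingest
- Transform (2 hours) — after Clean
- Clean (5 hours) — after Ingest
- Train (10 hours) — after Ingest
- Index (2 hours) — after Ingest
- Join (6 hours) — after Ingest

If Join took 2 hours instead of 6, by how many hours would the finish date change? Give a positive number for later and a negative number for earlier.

-1

Actual critical path: Ingest→Join→Evaluate = 3+6+6 = 15 ⇒ 15 hours.
Join is on the critical path; changing it to 2 makes that path 11 hours.
New critical path: Ingest→Clean→Evaluate = 3+5+6 = 14 ⇒ 14 hours.
Change in finish: 14 − 15 = -1 hours.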